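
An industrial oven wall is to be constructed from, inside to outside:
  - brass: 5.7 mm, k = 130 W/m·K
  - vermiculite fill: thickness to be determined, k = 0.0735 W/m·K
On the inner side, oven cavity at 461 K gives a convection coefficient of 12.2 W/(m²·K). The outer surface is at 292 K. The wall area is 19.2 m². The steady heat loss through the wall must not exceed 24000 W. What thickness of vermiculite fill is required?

L ≈ 3.91 mm

Series thermal resistances:
R_inner film = 1/(h_i·A) = 1/(12.2×19.2) = 0.004269 K/W
R_brass = L/(kA) = 0.0057/(130×19.2) = 2.284×10^-6 K/W
Sum of the known resistances R_other = 0.004271 K/W
Required total resistance R_tot = ΔT/Q_allow = 169/24000 = 0.007042 K/W
R_vermiculite fill = R_tot − R_other = 0.00277 K/W
L = R·k·A = 0.00277×0.0735×19.2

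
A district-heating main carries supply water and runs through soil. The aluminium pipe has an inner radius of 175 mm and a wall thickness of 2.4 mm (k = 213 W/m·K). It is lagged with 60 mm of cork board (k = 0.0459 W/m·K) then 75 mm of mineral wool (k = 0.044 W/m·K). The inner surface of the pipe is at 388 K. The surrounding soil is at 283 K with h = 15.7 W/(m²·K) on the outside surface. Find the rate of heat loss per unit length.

Treating each annulus and film as a series resistance:
R_aluminium pipe wall = ln(177.4/175)/(2π×213×1) = 1.018×10^-5 K/W
R_cork board = ln(237.4/177.4)/(2π×0.0459×1) = 1.01 K/W
R_mineral wool = ln(312.4/237.4)/(2π×0.044×1) = 0.993 K/W
R_outer film = 1/(h_o·2πr_oL) = 1/(15.7×2π×0.3124×1) = 0.03245 K/W
R_total = 2.036 K/W
Q = ΔT/R_total = 105/2.036

q′ ≈ 51.6 W/m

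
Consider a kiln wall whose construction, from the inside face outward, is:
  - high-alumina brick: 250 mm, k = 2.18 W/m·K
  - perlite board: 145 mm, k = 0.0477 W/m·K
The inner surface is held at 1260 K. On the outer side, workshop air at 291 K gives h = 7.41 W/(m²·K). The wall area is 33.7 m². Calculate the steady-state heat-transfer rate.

Q ≈ 9930 W

Thermal resistances in series:
R_high-alumina brick = L/(kA) = 0.25/(2.18×33.7) = 0.003403 K/W
R_perlite board = L/(kA) = 0.145/(0.0477×33.7) = 0.0902 K/W
R_outer film = 1/(h_o·A) = 1/(7.41×33.7) = 0.004005 K/W
R_total = 0.09761 K/W
Q = ΔT / R_total = 969 / 0.09761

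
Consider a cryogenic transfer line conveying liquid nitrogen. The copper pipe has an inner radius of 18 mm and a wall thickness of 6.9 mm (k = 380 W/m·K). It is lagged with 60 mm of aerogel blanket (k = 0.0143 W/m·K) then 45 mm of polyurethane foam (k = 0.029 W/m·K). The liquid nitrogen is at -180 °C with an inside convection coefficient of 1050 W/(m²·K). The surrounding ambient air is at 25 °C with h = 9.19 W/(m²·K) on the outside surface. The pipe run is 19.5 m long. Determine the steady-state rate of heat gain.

Q ≈ 248 W

Per-layer cylindrical resistances, series-summed:
R_inner film = 1/(h_i·2πr₁L) = 1/(1050×2π×0.018×19.5) = 4.318×10^-4 K/W
R_copper pipe wall = ln(24.9/18)/(2π×380×19.5) = 6.97×10^-6 K/W
R_aerogel blanket = ln(84.9/24.9)/(2π×0.0143×19.5) = 0.7001 K/W
R_polyurethane foam = ln(129.9/84.9)/(2π×0.029×19.5) = 0.1197 K/W
R_outer film = 1/(h_o·2πr_oL) = 1/(9.19×2π×0.1299×19.5) = 0.006837 K/W
R_total = 0.8271 K/W
Q = ΔT/R_total = 205/0.8271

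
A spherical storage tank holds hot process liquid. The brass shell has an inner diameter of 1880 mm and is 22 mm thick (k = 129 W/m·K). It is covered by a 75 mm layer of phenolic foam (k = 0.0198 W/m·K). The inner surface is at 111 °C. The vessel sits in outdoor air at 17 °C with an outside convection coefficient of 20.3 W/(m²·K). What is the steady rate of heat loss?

Q ≈ 307 W

For a spherical shell R = (1/r₁ − 1/r₂)/(4πk); film R = 1/(h·4πr²). In series:
R_brass shell = (1/0.94 − 1/0.962)/(4π×129) = 1.501×10^-5 K/W
R_phenolic foam = (1/0.962 − 1/1.037)/(4π×0.0198) = 0.3022 K/W
R_outer film = 1/(h·4πr_o²) = 1/(20.3×4π×1.037²) = 0.003645 K/W
R_total = 0.3058 K/W
Q = ΔT/R_total = 94/0.3058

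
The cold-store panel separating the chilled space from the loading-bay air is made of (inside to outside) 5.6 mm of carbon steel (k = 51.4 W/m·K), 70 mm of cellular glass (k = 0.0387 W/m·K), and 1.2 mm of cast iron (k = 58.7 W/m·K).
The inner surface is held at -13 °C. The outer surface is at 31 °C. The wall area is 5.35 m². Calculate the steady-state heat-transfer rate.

Series thermal resistances:
R_carbon steel = L/(kA) = 0.0056/(51.4×5.35) = 2.036×10^-5 K/W
R_cellular glass = L/(kA) = 0.07/(0.0387×5.35) = 0.3381 K/W
R_cast iron = L/(kA) = 0.0012/(58.7×5.35) = 3.821×10^-6 K/W
R_total = 0.3381 K/W
Q = ΔT / R_total = 44 / 0.3381

Q ≈ 130 W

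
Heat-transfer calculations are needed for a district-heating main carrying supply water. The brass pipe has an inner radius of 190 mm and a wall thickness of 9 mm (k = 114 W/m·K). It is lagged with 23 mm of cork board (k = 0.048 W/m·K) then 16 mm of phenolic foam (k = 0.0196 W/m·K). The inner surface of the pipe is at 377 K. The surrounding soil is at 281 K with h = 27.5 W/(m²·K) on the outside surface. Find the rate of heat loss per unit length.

For a radial system each layer contributes R = ln(r_out/r_in)/(2πkL); films add R = 1/(hA).
R_brass pipe wall = ln(199/190)/(2π×114×1) = 6.461×10^-5 K/W
R_cork board = ln(222/199)/(2π×0.048×1) = 0.3626 K/W
R_phenolic foam = ln(238/222)/(2π×0.0196×1) = 0.5651 K/W
R_outer film = 1/(h_o·2πr_oL) = 1/(27.5×2π×0.238×1) = 0.02432 K/W
R_total = 0.9521 K/W
Q = ΔT/R_total = 96/0.9521

q′ ≈ 101 W/m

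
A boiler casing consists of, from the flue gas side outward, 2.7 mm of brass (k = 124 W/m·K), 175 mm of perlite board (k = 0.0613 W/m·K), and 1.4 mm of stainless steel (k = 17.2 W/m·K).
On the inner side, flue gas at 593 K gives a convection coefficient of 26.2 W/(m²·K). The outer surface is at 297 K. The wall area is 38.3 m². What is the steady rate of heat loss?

Q ≈ 3920 W

Using the resistance-network approach (series):
R_inner film = 1/(h_i·A) = 1/(26.2×38.3) = 9.966×10^-4 K/W
R_brass = L/(kA) = 0.0027/(124×38.3) = 5.685×10^-7 K/W
R_perlite board = L/(kA) = 0.175/(0.0613×38.3) = 0.07454 K/W
R_stainless steel = L/(kA) = 0.0014/(17.2×38.3) = 2.125×10^-6 K/W
R_total = 0.07554 K/W
Q = ΔT / R_total = 296 / 0.07554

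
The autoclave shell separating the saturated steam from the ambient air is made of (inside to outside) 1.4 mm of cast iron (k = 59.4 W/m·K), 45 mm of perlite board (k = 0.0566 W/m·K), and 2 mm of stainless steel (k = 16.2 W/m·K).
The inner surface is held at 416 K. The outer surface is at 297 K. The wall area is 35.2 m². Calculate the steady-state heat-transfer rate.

Model the wall as resistances in series:
R_cast iron = L/(kA) = 0.0014/(59.4×35.2) = 6.696×10^-7 K/W
R_perlite board = L/(kA) = 0.045/(0.0566×35.2) = 0.02259 K/W
R_stainless steel = L/(kA) = 0.002/(16.2×35.2) = 3.507×10^-6 K/W
R_total = 0.02259 K/W
Q = ΔT / R_total = 119 / 0.02259

Q ≈ 5270 W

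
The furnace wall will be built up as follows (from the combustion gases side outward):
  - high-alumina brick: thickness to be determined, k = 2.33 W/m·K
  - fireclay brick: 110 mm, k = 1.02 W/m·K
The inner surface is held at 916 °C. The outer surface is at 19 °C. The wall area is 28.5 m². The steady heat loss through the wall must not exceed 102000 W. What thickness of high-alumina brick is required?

Using the resistance-network approach (series):
R_fireclay brick = L/(kA) = 0.11/(1.02×28.5) = 0.003784 K/W
Sum of the known resistances R_other = 0.003784 K/W
Required total resistance R_tot = ΔT/Q_allow = 897/102000 = 0.008794 K/W
R_high-alumina brick = R_tot − R_other = 0.00501 K/W
L = R·k·A = 0.00501×2.33×28.5

L ≈ 333 mm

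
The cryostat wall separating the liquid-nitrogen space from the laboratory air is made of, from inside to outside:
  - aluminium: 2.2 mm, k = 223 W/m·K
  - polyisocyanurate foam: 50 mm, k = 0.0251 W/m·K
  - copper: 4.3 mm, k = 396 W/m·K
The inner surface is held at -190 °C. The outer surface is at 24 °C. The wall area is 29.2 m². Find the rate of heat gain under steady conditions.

Series thermal resistances:
R_aluminium = L/(kA) = 0.0022/(223×29.2) = 3.379×10^-7 K/W
R_polyisocyanurate foam = L/(kA) = 0.05/(0.0251×29.2) = 0.06822 K/W
R_copper = L/(kA) = 0.0043/(396×29.2) = 3.719×10^-7 K/W
R_total = 0.06822 K/W
Q = ΔT / R_total = 214 / 0.06822

Q ≈ 3140 W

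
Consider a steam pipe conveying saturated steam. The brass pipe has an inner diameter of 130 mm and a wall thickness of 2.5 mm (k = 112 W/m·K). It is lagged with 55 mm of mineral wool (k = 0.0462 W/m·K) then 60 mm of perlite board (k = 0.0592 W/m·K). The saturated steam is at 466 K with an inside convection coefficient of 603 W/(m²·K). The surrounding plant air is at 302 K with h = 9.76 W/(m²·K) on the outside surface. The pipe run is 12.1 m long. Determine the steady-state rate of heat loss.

Radial resistances (cylindrical: R_cond = ln(r_o/r_i)/(2πkL), R_conv = 1/(h·2πrL)):
R_inner film = 1/(h_i·2πr₁L) = 1/(603×2π×0.065×12.1) = 3.356×10^-4 K/W
R_brass pipe wall = ln(67.5/65)/(2π×112×12.1) = 4.432×10^-6 K/W
R_mineral wool = ln(122.5/67.5)/(2π×0.0462×12.1) = 0.1697 K/W
R_perlite board = ln(182.5/122.5)/(2π×0.0592×12.1) = 0.08857 K/W
R_outer film = 1/(h_o·2πr_oL) = 1/(9.76×2π×0.1825×12.1) = 0.007385 K/W
R_total = 0.266 K/W
Q = ΔT/R_total = 164/0.266

Q ≈ 617 W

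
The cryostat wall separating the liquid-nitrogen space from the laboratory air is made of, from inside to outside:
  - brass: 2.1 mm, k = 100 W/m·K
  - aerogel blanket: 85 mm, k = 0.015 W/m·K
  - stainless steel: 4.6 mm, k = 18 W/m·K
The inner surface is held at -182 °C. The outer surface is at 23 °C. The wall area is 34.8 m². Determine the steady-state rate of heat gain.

Using the resistance-network approach (series):
R_brass = L/(kA) = 0.0021/(100×34.8) = 6.034×10^-7 K/W
R_aerogel blanket = L/(kA) = 0.085/(0.015×34.8) = 0.1628 K/W
R_stainless steel = L/(kA) = 0.0046/(18×34.8) = 7.344×10^-6 K/W
R_total = 0.1628 K/W
Q = ΔT / R_total = 205 / 0.1628

Q ≈ 1260 W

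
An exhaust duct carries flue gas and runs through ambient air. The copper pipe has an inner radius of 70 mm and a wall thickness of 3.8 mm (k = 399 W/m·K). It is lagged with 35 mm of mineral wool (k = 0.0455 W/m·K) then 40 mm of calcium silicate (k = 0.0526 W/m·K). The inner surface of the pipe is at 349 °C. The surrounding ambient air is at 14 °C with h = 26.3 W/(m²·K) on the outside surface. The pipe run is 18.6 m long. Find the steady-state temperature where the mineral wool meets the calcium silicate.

Treating each annulus and film as a series resistance:
R_copper pipe wall = ln(73.8/70)/(2π×399×18.6) = 1.134×10^-6 K/W
R_mineral wool = ln(108.8/73.8)/(2π×0.0455×18.6) = 0.073 K/W
R_calcium silicate = ln(148.8/108.8)/(2π×0.0526×18.6) = 0.05093 K/W
R_outer film = 1/(h_o·2πr_oL) = 1/(26.3×2π×0.1488×18.6) = 0.002186 K/W
R_total = 0.1261 K/W
Q = ΔT/R_total = 335/0.1261
Q = 2660 W
T_interface = T_inner − Q·ΣR(inner→interface) = 349 − 2660×0.073

T ≈ 155 °C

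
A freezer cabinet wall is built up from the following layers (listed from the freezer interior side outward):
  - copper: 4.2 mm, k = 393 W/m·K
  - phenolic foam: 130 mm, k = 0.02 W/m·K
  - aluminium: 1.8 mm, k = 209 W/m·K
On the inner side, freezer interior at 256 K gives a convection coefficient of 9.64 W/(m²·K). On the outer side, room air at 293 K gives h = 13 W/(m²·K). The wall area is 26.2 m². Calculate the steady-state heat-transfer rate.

Thermal resistances in series:
R_inner film = 1/(h_i·A) = 1/(9.64×26.2) = 0.003959 K/W
R_copper = L/(kA) = 0.0042/(393×26.2) = 4.079×10^-7 K/W
R_phenolic foam = L/(kA) = 0.13/(0.02×26.2) = 0.2481 K/W
R_aluminium = L/(kA) = 0.0018/(209×26.2) = 3.287×10^-7 K/W
R_outer film = 1/(h_o·A) = 1/(13×26.2) = 0.002936 K/W
R_total = 0.255 K/W
Q = ΔT / R_total = 37 / 0.255

Q ≈ 145 W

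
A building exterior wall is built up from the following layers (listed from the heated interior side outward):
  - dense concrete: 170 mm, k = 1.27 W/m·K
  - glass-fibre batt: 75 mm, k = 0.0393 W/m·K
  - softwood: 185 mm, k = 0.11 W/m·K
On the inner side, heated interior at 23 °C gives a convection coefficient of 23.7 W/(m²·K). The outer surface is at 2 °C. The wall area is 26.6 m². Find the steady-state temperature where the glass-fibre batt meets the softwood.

T ≈ 11.4 °C

Model the wall as resistances in series:
R_inner film = 1/(h_i·A) = 1/(23.7×26.6) = 0.001586 K/W
R_dense concrete = L/(kA) = 0.17/(1.27×26.6) = 0.005032 K/W
R_glass-fibre batt = L/(kA) = 0.075/(0.0393×26.6) = 0.07174 K/W
R_softwood = L/(kA) = 0.185/(0.11×26.6) = 0.06323 K/W
R_total = 0.1416 K/W;  Q = ΔT/R_total = 21/0.1416 = 148.3 W
T_interface = T_inner − Q·ΣR(inner→interface) = 23 − 148×0.07836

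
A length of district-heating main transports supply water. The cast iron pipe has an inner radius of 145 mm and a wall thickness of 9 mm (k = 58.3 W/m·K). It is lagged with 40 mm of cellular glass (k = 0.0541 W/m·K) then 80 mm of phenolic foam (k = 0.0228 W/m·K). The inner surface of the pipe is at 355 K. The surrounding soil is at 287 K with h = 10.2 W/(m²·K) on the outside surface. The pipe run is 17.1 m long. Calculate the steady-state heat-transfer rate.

Cylindrical conduction, so R = ln(r₂/r₁)/(2πkL) per layer, in series:
R_cast iron pipe wall = ln(154/145)/(2π×58.3×17.1) = 9.614×10^-6 K/W
R_cellular glass = ln(194/154)/(2π×0.0541×17.1) = 0.03972 K/W
R_phenolic foam = ln(274/194)/(2π×0.0228×17.1) = 0.1409 K/W
R_outer film = 1/(h_o·2πr_oL) = 1/(10.2×2π×0.274×17.1) = 0.00333 K/W
R_total = 0.184 K/W
Q = ΔT/R_total = 68/0.184

Q ≈ 370 W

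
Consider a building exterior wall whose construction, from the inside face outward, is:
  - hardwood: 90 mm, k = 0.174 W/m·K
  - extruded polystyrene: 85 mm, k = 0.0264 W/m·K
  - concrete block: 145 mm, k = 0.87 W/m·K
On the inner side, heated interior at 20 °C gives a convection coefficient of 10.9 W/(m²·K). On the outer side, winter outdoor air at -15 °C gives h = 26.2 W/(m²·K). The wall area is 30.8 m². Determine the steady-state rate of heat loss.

Q ≈ 267 W

Using the resistance-network approach (series):
R_inner film = 1/(h_i·A) = 1/(10.9×30.8) = 0.002979 K/W
R_hardwood = L/(kA) = 0.09/(0.174×30.8) = 0.01679 K/W
R_extruded polystyrene = L/(kA) = 0.085/(0.0264×30.8) = 0.1045 K/W
R_concrete block = L/(kA) = 0.145/(0.87×30.8) = 0.005411 K/W
R_outer film = 1/(h_o·A) = 1/(26.2×30.8) = 0.001239 K/W
R_total = 0.131 K/W
Q = ΔT / R_total = 35 / 0.131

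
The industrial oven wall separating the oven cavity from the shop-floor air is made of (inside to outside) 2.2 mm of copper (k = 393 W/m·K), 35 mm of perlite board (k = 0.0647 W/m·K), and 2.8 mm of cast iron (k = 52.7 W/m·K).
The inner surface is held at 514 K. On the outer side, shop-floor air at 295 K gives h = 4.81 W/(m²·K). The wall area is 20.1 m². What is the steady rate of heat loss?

Q ≈ 5880 W

Thermal resistances in series:
R_copper = L/(kA) = 0.0022/(393×20.1) = 2.785×10^-7 K/W
R_perlite board = L/(kA) = 0.035/(0.0647×20.1) = 0.02691 K/W
R_cast iron = L/(kA) = 0.0028/(52.7×20.1) = 2.643×10^-6 K/W
R_outer film = 1/(h_o·A) = 1/(4.81×20.1) = 0.01034 K/W
R_total = 0.03726 K/W
Q = ΔT / R_total = 219 / 0.03726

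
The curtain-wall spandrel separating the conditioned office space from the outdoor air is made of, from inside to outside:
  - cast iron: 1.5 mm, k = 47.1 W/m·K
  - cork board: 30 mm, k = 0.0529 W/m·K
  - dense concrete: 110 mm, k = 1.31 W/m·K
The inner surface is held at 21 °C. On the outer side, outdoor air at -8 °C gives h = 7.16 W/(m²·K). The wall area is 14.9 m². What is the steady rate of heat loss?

Q ≈ 546 W

Using the resistance-network approach (series):
R_cast iron = L/(kA) = 0.0015/(47.1×14.9) = 2.137×10^-6 K/W
R_cork board = L/(kA) = 0.03/(0.0529×14.9) = 0.03806 K/W
R_dense concrete = L/(kA) = 0.11/(1.31×14.9) = 0.005636 K/W
R_outer film = 1/(h_o·A) = 1/(7.16×14.9) = 0.009373 K/W
R_total = 0.05307 K/W
Q = ΔT / R_total = 29 / 0.05307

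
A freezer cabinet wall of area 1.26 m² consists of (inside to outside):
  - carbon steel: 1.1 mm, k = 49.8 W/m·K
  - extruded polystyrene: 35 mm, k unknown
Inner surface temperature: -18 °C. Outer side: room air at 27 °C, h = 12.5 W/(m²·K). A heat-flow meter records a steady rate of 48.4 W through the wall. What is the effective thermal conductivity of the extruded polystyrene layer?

k ≈ 0.0321 W/(m·K)

Thermal resistances in series:
R_carbon steel = L/(kA) = 0.0011/(49.8×1.26) = 1.753×10^-5 K/W
R_outer film = 1/(h_o·A) = 1/(12.5×1.26) = 0.06349 K/W
Sum of known resistances R_other = 0.06351 K/W
Total R = ΔT/Q = 45/48.4 = 0.9298 K/W
R_extruded polystyrene = R_total − R_other = 0.8662 K/W
k = L/(R·A) = 0.035/(0.8662×1.26)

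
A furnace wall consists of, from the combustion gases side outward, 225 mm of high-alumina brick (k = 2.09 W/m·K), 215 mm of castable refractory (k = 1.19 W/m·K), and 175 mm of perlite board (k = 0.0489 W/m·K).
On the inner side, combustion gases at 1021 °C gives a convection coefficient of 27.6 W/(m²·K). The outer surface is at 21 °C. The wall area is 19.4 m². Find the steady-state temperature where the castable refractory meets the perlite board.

T ≈ 938 °C

Treating each layer as a thermal resistance in series:
R_inner film = 1/(h_i·A) = 1/(27.6×19.4) = 0.001868 K/W
R_high-alumina brick = L/(kA) = 0.225/(2.09×19.4) = 0.005549 K/W
R_castable refractory = L/(kA) = 0.215/(1.19×19.4) = 0.009313 K/W
R_perlite board = L/(kA) = 0.175/(0.0489×19.4) = 0.1845 K/W
R_total = 0.2012 K/W;  Q = ΔT/R_total = 1000/0.2012 = 4970 W
T_interface = T_inner − Q·ΣR(inner→interface) = 1021 − 4970×0.01673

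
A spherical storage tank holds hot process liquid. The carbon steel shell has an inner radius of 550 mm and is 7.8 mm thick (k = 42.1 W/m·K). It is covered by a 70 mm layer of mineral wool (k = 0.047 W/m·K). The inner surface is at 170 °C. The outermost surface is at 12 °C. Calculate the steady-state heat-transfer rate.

Radial (spherical) resistances in series:
R_carbon steel shell = (1/0.55 − 1/0.5578)/(4π×42.1) = 4.806×10^-5 K/W
R_mineral wool = (1/0.5578 − 1/0.6278)/(4π×0.047) = 0.3384 K/W
R_total = 0.3385 K/W
Q = ΔT/R_total = 158/0.3385

Q ≈ 467 W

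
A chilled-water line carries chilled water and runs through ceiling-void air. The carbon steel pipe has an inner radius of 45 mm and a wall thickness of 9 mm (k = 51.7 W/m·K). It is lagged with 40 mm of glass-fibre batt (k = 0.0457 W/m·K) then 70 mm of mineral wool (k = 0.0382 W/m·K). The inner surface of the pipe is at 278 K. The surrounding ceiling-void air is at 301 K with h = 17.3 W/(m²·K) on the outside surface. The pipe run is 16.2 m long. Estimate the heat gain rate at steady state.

Q ≈ 86.5 W

Cylindrical conduction, so R = ln(r₂/r₁)/(2πkL) per layer, in series:
R_carbon steel pipe wall = ln(54/45)/(2π×51.7×16.2) = 3.465×10^-5 K/W
R_glass-fibre batt = ln(94/54)/(2π×0.0457×16.2) = 0.1192 K/W
R_mineral wool = ln(164/94)/(2π×0.0382×16.2) = 0.1431 K/W
R_outer film = 1/(h_o·2πr_oL) = 1/(17.3×2π×0.164×16.2) = 0.003463 K/W
R_total = 0.2658 K/W
Q = ΔT/R_total = 23/0.2658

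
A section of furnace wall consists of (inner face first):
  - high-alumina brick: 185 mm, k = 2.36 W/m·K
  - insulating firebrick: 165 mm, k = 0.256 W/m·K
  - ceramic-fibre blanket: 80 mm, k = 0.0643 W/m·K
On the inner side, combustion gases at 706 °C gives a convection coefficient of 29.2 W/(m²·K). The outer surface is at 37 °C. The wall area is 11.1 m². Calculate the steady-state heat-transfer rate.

Q ≈ 3710 W

Series thermal resistances:
R_inner film = 1/(h_i·A) = 1/(29.2×11.1) = 0.003085 K/W
R_high-alumina brick = L/(kA) = 0.185/(2.36×11.1) = 0.007062 K/W
R_insulating firebrick = L/(kA) = 0.165/(0.256×11.1) = 0.05807 K/W
R_ceramic-fibre blanket = L/(kA) = 0.08/(0.0643×11.1) = 0.1121 K/W
R_total = 0.1803 K/W
Q = ΔT / R_total = 669 / 0.1803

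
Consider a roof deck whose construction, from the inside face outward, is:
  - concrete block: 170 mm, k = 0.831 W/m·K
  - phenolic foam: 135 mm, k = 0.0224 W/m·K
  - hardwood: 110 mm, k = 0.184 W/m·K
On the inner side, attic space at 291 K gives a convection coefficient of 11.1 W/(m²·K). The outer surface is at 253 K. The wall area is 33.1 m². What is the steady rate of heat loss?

Q ≈ 182 W

Thermal resistances in series:
R_inner film = 1/(h_i·A) = 1/(11.1×33.1) = 0.002722 K/W
R_concrete block = L/(kA) = 0.17/(0.831×33.1) = 0.00618 K/W
R_phenolic foam = L/(kA) = 0.135/(0.0224×33.1) = 0.1821 K/W
R_hardwood = L/(kA) = 0.11/(0.184×33.1) = 0.01806 K/W
R_total = 0.209 K/W
Q = ΔT / R_total = 38 / 0.209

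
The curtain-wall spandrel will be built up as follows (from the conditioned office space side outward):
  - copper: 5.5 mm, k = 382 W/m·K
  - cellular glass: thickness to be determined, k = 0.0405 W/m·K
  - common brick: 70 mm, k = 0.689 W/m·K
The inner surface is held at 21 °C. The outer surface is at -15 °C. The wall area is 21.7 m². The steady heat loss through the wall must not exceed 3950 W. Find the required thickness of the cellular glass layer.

L ≈ 3.89 mm

Using the resistance-network approach (series):
R_copper = L/(kA) = 0.0055/(382×21.7) = 6.635×10^-7 K/W
R_common brick = L/(kA) = 0.07/(0.689×21.7) = 0.004682 K/W
Sum of the known resistances R_other = 0.004683 K/W
Required total resistance R_tot = ΔT/Q_allow = 36/3950 = 0.009114 K/W
R_cellular glass = R_tot − R_other = 0.004431 K/W
L = R·k·A = 0.004431×0.0405×21.7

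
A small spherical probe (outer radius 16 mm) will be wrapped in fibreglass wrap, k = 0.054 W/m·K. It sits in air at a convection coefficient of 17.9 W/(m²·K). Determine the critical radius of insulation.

r_cr ≈ 6.03 mm

For a sphere r_cr = 2k/h = 2×0.054/17.9
r_cr = 6.03 mm; since the bare radius (16 mm) is above r_cr, any added insulation will reduce heat loss.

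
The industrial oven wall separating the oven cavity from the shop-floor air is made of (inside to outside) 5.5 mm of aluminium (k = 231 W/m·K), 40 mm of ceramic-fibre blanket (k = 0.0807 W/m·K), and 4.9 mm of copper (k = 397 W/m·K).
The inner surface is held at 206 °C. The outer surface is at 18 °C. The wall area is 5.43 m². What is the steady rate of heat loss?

Q ≈ 2060 W

Treating each layer as a thermal resistance in series:
R_aluminium = L/(kA) = 0.0055/(231×5.43) = 4.385×10^-6 K/W
R_ceramic-fibre blanket = L/(kA) = 0.04/(0.0807×5.43) = 0.09128 K/W
R_copper = L/(kA) = 0.0049/(397×5.43) = 2.273×10^-6 K/W
R_total = 0.09129 K/W
Q = ΔT / R_total = 188 / 0.09129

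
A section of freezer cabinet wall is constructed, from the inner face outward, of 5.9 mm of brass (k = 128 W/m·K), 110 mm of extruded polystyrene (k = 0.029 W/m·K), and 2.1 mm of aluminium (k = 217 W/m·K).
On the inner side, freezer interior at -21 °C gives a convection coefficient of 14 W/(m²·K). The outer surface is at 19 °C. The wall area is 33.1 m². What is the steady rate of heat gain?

Q ≈ 343 W

Using the resistance-network approach (series):
R_inner film = 1/(h_i·A) = 1/(14×33.1) = 0.002158 K/W
R_brass = L/(kA) = 0.0059/(128×33.1) = 1.393×10^-6 K/W
R_extruded polystyrene = L/(kA) = 0.11/(0.029×33.1) = 0.1146 K/W
R_aluminium = L/(kA) = 0.0021/(217×33.1) = 2.924×10^-7 K/W
R_total = 0.1168 K/W
Q = ΔT / R_total = 40 / 0.1168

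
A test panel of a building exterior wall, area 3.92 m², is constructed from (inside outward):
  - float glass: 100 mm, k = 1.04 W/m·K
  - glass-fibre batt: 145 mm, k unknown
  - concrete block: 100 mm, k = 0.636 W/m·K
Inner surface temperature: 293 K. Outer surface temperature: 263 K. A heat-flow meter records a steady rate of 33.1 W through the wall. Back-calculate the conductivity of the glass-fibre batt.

k ≈ 0.0439 W/(m·K)

Series thermal resistances:
R_float glass = L/(kA) = 0.1/(1.04×3.92) = 0.02453 K/W
R_concrete block = L/(kA) = 0.1/(0.636×3.92) = 0.04011 K/W
Sum of known resistances R_other = 0.06464 K/W
Total R = ΔT/Q = 30/33.1 = 0.9063 K/W
R_glass-fibre batt = R_total − R_other = 0.8417 K/W
k = L/(R·A) = 0.145/(0.8417×3.92)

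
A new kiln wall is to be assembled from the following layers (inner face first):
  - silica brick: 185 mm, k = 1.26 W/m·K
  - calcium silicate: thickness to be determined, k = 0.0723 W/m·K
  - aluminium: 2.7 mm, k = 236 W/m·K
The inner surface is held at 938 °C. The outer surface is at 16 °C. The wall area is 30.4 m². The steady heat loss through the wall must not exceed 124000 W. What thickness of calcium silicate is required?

L ≈ 5.73 mm

Thermal resistances in series:
R_silica brick = L/(kA) = 0.185/(1.26×30.4) = 0.00483 K/W
R_aluminium = L/(kA) = 0.0027/(236×30.4) = 3.763×10^-7 K/W
Sum of the known resistances R_other = 0.00483 K/W
Required total resistance R_tot = ΔT/Q_allow = 922/124000 = 0.007435 K/W
R_calcium silicate = R_tot − R_other = 0.002605 K/W
L = R·k·A = 0.002605×0.0723×30.4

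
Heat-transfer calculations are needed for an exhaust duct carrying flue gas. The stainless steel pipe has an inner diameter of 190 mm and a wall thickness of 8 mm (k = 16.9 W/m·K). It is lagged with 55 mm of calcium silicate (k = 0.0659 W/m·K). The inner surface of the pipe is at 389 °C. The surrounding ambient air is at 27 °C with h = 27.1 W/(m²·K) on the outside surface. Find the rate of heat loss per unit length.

Radial resistances (cylindrical: R_cond = ln(r_o/r_i)/(2πkL), R_conv = 1/(h·2πrL)):
R_stainless steel pipe wall = ln(103/95)/(2π×16.9×1) = 7.614×10^-4 K/W
R_calcium silicate = ln(158/103)/(2π×0.0659×1) = 1.033 K/W
R_outer film = 1/(h_o·2πr_oL) = 1/(27.1×2π×0.158×1) = 0.03717 K/W
R_total = 1.071 K/W
Q = ΔT/R_total = 362/1.071

q′ ≈ 338 W/m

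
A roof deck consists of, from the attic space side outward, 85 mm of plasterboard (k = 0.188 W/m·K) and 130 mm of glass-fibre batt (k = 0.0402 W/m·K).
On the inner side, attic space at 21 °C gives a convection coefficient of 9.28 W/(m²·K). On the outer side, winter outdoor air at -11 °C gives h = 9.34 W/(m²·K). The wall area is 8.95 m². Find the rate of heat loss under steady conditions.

Q ≈ 73.4 W

Thermal resistances in series:
R_inner film = 1/(h_i·A) = 1/(9.28×8.95) = 0.01204 K/W
R_plasterboard = L/(kA) = 0.085/(0.188×8.95) = 0.05052 K/W
R_glass-fibre batt = L/(kA) = 0.13/(0.0402×8.95) = 0.3613 K/W
R_outer film = 1/(h_o·A) = 1/(9.34×8.95) = 0.01196 K/W
R_total = 0.4358 K/W
Q = ΔT / R_total = 32 / 0.4358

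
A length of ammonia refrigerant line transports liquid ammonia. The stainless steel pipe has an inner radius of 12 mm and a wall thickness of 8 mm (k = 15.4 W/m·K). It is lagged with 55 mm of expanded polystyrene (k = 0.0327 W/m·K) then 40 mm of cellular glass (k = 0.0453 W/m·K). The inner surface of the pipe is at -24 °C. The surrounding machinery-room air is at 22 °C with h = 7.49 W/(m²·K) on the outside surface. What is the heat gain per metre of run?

q′ ≈ 5.66 W/m

For a radial system each layer contributes R = ln(r_out/r_in)/(2πkL); films add R = 1/(hA).
R_stainless steel pipe wall = ln(20/12)/(2π×15.4×1) = 0.005279 K/W
R_expanded polystyrene = ln(75/20)/(2π×0.0327×1) = 6.433 K/W
R_cellular glass = ln(115/75)/(2π×0.0453×1) = 1.502 K/W
R_outer film = 1/(h_o·2πr_oL) = 1/(7.49×2π×0.115×1) = 0.1848 K/W
R_total = 8.125 K/W
Q = ΔT/R_total = 46/8.125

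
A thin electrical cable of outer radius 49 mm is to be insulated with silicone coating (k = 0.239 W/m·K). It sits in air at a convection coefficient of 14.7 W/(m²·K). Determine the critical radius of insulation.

For a cylinder r_cr = k/h = 0.239/14.7
r_cr = 16.3 mm; since the bare radius (49 mm) is above r_cr, any added insulation will reduce heat loss.

r_cr ≈ 16.3 mm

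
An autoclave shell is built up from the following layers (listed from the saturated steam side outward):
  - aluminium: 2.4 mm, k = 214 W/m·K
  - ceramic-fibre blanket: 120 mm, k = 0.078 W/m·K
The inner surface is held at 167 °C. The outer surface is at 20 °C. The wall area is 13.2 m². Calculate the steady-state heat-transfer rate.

Using the resistance-network approach (series):
R_aluminium = L/(kA) = 0.0024/(214×13.2) = 8.496×10^-7 K/W
R_ceramic-fibre blanket = L/(kA) = 0.12/(0.078×13.2) = 0.1166 K/W
R_total = 0.1166 K/W
Q = ΔT / R_total = 147 / 0.1166

Q ≈ 1260 W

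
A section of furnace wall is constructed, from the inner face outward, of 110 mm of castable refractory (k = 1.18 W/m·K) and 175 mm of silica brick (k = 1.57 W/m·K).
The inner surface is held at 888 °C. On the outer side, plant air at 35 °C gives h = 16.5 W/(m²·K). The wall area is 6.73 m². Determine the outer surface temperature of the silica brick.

Using the resistance-network approach (series):
R_castable refractory = L/(kA) = 0.11/(1.18×6.73) = 0.01385 K/W
R_silica brick = L/(kA) = 0.175/(1.57×6.73) = 0.01656 K/W
R_outer film = 1/(h_o·A) = 1/(16.5×6.73) = 0.009005 K/W
R_total = 0.03942 K/W;  Q = ΔT/R_total = 853/0.03942 = 21640 W
T_interface = T_inner − Q·ΣR(inner→interface) = 888 − 21600×0.03041

T ≈ 230 °C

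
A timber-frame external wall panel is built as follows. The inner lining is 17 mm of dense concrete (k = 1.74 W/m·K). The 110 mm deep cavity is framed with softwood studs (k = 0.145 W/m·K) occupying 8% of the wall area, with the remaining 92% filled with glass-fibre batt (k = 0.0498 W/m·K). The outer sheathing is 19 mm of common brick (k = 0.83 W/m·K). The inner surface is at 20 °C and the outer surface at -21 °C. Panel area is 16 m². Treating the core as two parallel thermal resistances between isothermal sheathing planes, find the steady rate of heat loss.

Q ≈ 337 W

Sheathing layers in series; stud and cavity paths in parallel between them.
R_inner = 0.017/(1.74×16) = 6.106×10^-4 K/W
R_stud  = 0.11/(0.145×0.08×16) = 0.5927 K/W
R_cav   = 0.11/(0.0498×0.92×16) = 0.1501 K/W
1/R_core = 1/R_stud + 1/R_cav → R_core = 0.1197 K/W
R_outer = 0.019/(0.83×16) = 0.001431 K/W
R_total = 0.1218 K/W
Q = ΔT/R_total = 41/0.1218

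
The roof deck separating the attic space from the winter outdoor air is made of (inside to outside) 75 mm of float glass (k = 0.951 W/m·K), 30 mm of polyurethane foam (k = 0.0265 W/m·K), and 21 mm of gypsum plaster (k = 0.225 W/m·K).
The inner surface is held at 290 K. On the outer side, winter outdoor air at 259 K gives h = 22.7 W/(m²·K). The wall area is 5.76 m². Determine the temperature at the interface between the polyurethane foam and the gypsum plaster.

T ≈ 262 K

Thermal resistances in series:
R_float glass = L/(kA) = 0.075/(0.951×5.76) = 0.01369 K/W
R_polyurethane foam = L/(kA) = 0.03/(0.0265×5.76) = 0.1965 K/W
R_gypsum plaster = L/(kA) = 0.021/(0.225×5.76) = 0.0162 K/W
R_outer film = 1/(h_o·A) = 1/(22.7×5.76) = 0.007648 K/W
R_total = 0.2341 K/W;  Q = ΔT/R_total = 31/0.2341 = 132.4 W
T_interface = T_inner − Q·ΣR(inner→interface) = 290 − 132×0.2102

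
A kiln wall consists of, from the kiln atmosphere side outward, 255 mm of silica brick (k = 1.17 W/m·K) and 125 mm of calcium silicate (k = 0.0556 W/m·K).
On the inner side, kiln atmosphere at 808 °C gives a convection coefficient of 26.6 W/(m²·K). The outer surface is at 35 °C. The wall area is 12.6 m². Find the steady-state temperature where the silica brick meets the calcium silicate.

Series thermal resistances:
R_inner film = 1/(h_i·A) = 1/(26.6×12.6) = 0.002984 K/W
R_silica brick = L/(kA) = 0.255/(1.17×12.6) = 0.0173 K/W
R_calcium silicate = L/(kA) = 0.125/(0.0556×12.6) = 0.1784 K/W
R_total = 0.1987 K/W;  Q = ΔT/R_total = 773/0.1987 = 3890 W
T_interface = T_inner − Q·ΣR(inner→interface) = 808 − 3890×0.02028

T ≈ 729 °C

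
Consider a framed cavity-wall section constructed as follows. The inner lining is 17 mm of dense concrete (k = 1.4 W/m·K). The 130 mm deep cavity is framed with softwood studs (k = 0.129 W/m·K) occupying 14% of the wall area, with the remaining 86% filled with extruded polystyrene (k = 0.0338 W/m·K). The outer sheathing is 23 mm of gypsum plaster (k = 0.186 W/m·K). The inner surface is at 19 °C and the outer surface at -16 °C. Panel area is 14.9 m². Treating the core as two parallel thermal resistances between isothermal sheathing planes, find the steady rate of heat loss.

Sheathing layers in series; stud and cavity paths in parallel between them.
R_inner = 0.017/(1.4×14.9) = 8.15×10^-4 K/W
R_stud  = 0.13/(0.129×0.14×14.9) = 0.4831 K/W
R_cav   = 0.13/(0.0338×0.86×14.9) = 0.3002 K/W
1/R_core = 1/R_stud + 1/R_cav → R_core = 0.1851 K/W
R_outer = 0.023/(0.186×14.9) = 0.008299 K/W
R_total = 0.1942 K/W
Q = ΔT/R_total = 35/0.1942

Q ≈ 180 W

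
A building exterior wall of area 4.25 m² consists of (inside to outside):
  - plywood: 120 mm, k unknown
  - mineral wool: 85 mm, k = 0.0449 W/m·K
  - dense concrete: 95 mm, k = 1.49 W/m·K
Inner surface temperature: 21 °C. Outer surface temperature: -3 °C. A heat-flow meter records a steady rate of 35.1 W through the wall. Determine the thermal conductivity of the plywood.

Treating each layer as a thermal resistance in series:
R_mineral wool = L/(kA) = 0.085/(0.0449×4.25) = 0.4454 K/W
R_dense concrete = L/(kA) = 0.095/(1.49×4.25) = 0.015 K/W
Sum of known resistances R_other = 0.4604 K/W
Total R = ΔT/Q = 24/35.1 = 0.6838 K/W
R_plywood = R_total − R_other = 0.2233 K/W
k = L/(R·A) = 0.12/(0.2233×4.25)

k ≈ 0.126 W/(m·K)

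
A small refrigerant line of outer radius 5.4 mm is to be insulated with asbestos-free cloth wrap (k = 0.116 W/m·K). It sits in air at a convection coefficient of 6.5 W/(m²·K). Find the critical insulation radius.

For a cylinder r_cr = k/h = 0.116/6.5
r_cr = 17.8 mm; since the bare radius (5.4 mm) is below r_cr, adding a thin layer of insulation will *increase* heat loss.

r_cr ≈ 17.8 mm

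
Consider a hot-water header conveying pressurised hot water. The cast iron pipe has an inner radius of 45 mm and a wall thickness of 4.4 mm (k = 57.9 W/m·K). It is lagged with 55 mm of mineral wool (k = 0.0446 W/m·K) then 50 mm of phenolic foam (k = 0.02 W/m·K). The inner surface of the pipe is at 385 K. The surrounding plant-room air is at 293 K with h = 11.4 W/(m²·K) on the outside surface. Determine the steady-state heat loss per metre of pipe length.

q′ ≈ 15.7 W/m

Cylindrical conduction, so R = ln(r₂/r₁)/(2πkL) per layer, in series:
R_cast iron pipe wall = ln(49.4/45)/(2π×57.9×1) = 2.564×10^-4 K/W
R_mineral wool = ln(104.4/49.4)/(2π×0.0446×1) = 2.67 K/W
R_phenolic foam = ln(154.4/104.4)/(2π×0.02×1) = 3.114 K/W
R_outer film = 1/(h_o·2πr_oL) = 1/(11.4×2π×0.1544×1) = 0.09042 K/W
R_total = 5.875 K/W
Q = ΔT/R_total = 92/5.875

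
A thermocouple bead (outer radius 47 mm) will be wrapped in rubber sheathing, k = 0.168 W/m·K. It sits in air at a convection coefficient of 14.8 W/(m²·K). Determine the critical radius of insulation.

r_cr ≈ 22.7 mm

For a sphere r_cr = 2k/h = 2×0.168/14.8
r_cr = 22.7 mm; since the bare radius (47 mm) is above r_cr, any added insulation will reduce heat loss.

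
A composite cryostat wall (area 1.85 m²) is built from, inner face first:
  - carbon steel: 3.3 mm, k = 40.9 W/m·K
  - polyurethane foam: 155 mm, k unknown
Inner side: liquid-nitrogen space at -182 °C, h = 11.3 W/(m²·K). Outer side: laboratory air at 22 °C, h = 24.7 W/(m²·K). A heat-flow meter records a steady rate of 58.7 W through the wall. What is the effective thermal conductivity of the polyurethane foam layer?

k ≈ 0.0246 W/(m·K)

Model the wall as resistances in series:
R_inner film = 1/(h_i·A) = 1/(11.3×1.85) = 0.04784 K/W
R_carbon steel = L/(kA) = 0.0033/(40.9×1.85) = 4.361×10^-5 K/W
R_outer film = 1/(h_o·A) = 1/(24.7×1.85) = 0.02188 K/W
Sum of known resistances R_other = 0.06976 K/W
Total R = ΔT/Q = 204/58.7 = 3.475 K/W
R_polyurethane foam = R_total − R_other = 3.406 K/W
k = L/(R·A) = 0.155/(3.406×1.85)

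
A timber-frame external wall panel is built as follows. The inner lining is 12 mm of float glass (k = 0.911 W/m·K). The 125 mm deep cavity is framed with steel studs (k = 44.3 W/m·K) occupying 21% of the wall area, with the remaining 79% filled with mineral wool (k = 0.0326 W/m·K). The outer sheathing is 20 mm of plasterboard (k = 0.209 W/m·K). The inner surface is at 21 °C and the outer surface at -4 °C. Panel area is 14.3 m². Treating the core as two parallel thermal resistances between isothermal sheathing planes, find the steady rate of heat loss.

Sheathing layers in series; stud and cavity paths in parallel between them.
R_inner = 0.012/(0.911×14.3) = 9.211×10^-4 K/W
R_stud  = 0.125/(44.3×0.21×14.3) = 9.396×10^-4 K/W
R_cav   = 0.125/(0.0326×0.79×14.3) = 0.3394 K/W
1/R_core = 1/R_stud + 1/R_cav → R_core = 9.37×10^-4 K/W
R_outer = 0.02/(0.209×14.3) = 0.006692 K/W
R_total = 0.00855 K/W
Q = ΔT/R_total = 25/0.00855

Q ≈ 2920 W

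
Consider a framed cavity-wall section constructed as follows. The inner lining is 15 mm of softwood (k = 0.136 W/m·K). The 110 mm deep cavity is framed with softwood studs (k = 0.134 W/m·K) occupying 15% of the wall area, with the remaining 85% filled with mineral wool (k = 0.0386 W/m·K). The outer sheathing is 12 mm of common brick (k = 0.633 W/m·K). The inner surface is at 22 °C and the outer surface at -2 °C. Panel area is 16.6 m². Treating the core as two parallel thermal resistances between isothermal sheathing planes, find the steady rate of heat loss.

Sheathing layers in series; stud and cavity paths in parallel between them.
R_inner = 0.015/(0.136×16.6) = 0.006644 K/W
R_stud  = 0.11/(0.134×0.15×16.6) = 0.3297 K/W
R_cav   = 0.11/(0.0386×0.85×16.6) = 0.202 K/W
1/R_core = 1/R_stud + 1/R_cav → R_core = 0.1252 K/W
R_outer = 0.012/(0.633×16.6) = 0.001142 K/W
R_total = 0.133 K/W
Q = ΔT/R_total = 24/0.133

Q ≈ 180 W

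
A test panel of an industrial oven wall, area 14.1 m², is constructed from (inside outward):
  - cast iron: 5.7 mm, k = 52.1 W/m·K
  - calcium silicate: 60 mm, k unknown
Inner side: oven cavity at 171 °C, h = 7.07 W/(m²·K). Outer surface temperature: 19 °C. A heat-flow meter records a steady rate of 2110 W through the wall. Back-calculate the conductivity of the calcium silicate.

k ≈ 0.0686 W/(m·K)

Model the wall as resistances in series:
R_inner film = 1/(h_i·A) = 1/(7.07×14.1) = 0.01003 K/W
R_cast iron = L/(kA) = 0.0057/(52.1×14.1) = 7.759×10^-6 K/W
Sum of known resistances R_other = 0.01004 K/W
Total R = ΔT/Q = 152/2110 = 0.07204 K/W
R_calcium silicate = R_total − R_other = 0.062 K/W
k = L/(R·A) = 0.06/(0.062×14.1)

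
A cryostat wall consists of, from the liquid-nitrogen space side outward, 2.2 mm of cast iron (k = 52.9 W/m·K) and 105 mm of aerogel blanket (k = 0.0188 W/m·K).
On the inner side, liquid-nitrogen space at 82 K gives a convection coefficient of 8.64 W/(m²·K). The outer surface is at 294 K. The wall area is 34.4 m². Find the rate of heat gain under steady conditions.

Model the wall as resistances in series:
R_inner film = 1/(h_i·A) = 1/(8.64×34.4) = 0.003365 K/W
R_cast iron = L/(kA) = 0.0022/(52.9×34.4) = 1.209×10^-6 K/W
R_aerogel blanket = L/(kA) = 0.105/(0.0188×34.4) = 0.1624 K/W
R_total = 0.1657 K/W
Q = ΔT / R_total = 212 / 0.1657

Q ≈ 1280 W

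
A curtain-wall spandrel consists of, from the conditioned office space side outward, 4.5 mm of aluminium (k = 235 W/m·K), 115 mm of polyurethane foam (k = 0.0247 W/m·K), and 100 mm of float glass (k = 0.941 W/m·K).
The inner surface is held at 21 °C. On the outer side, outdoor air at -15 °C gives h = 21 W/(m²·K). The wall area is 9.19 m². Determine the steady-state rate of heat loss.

Q ≈ 68.8 W

Model the wall as resistances in series:
R_aluminium = L/(kA) = 0.0045/(235×9.19) = 2.084×10^-6 K/W
R_polyurethane foam = L/(kA) = 0.115/(0.0247×9.19) = 0.5066 K/W
R_float glass = L/(kA) = 0.1/(0.941×9.19) = 0.01156 K/W
R_outer film = 1/(h_o·A) = 1/(21×9.19) = 0.005182 K/W
R_total = 0.5234 K/W
Q = ΔT / R_total = 36 / 0.5234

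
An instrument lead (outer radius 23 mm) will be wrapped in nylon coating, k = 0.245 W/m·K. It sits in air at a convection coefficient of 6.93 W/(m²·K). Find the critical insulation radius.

r_cr ≈ 35.4 mm

For a cylinder r_cr = k/h = 0.245/6.93
r_cr = 35.4 mm; since the bare radius (23 mm) is below r_cr, adding a thin layer of insulation will *increase* heat loss.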